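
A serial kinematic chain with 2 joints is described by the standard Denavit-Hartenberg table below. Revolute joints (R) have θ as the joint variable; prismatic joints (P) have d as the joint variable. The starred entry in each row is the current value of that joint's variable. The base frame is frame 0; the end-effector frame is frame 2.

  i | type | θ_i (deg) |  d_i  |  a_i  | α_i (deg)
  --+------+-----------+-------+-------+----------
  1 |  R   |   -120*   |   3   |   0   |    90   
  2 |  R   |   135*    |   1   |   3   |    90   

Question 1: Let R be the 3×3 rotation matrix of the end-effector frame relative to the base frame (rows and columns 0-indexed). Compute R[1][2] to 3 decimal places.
End-effector z-axis (col 2 of R) = (-0.3536,-0.6124,0.7071)
R[1][2] = -0.6124

-0.612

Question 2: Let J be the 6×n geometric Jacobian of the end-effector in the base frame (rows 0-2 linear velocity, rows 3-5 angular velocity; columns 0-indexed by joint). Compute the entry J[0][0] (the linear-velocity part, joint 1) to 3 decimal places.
-2.337

axis z_0 = ẑ; lever o_n−o_0 = (0.1946,2.3371,5.1213)
cross product → J_v[:, 0] = (-2.3371,0.1946,0.0000)
J_ω[:, 0] = z_0
entry J[0][0] = -2.3371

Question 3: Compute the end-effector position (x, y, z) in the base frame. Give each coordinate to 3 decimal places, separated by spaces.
after link 1: o_1 = (0.0000, 0.0000, 3.0000)
after link 2: o_2 = (0.1946, 2.3371, 5.1213)

0.195 2.337 5.121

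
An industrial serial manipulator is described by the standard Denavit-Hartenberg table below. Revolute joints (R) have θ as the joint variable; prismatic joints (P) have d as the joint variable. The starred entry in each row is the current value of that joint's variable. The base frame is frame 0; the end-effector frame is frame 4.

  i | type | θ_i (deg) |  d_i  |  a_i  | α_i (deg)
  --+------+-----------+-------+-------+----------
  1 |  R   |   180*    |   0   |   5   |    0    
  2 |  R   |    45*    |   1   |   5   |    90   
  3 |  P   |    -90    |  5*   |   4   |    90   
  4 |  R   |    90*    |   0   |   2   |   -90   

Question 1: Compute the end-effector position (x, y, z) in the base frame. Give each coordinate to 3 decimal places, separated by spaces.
-13.485 1.414 -3.000

after link 1: o_1 = (-5.0000, 0.0000, 0.0000)
after link 2: o_2 = (-8.5355, -3.5355, 1.0000)
after link 3: o_3 = (-12.0711, 0.0000, -3.0000)
after link 4: o_4 = (-13.4853, 1.4142, -3.0000)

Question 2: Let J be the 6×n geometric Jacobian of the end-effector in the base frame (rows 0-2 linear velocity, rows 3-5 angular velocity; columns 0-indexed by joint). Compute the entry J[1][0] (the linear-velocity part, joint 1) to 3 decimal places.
axis z_0 = ẑ; lever o_n−o_0 = (-13.4853,1.4142,-3.0000)
cross product → J_v[:, 0] = (-1.4142,-13.4853,0.0000)
J_ω[:, 0] = z_0
entry J[1][0] = -13.4853

-13.485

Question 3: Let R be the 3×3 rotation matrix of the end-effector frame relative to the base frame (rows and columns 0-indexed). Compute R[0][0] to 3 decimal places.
End-effector x-axis (col 0 of R) = (-0.7071,0.7071,0.0000)
R[0][0] = -0.7071

-0.707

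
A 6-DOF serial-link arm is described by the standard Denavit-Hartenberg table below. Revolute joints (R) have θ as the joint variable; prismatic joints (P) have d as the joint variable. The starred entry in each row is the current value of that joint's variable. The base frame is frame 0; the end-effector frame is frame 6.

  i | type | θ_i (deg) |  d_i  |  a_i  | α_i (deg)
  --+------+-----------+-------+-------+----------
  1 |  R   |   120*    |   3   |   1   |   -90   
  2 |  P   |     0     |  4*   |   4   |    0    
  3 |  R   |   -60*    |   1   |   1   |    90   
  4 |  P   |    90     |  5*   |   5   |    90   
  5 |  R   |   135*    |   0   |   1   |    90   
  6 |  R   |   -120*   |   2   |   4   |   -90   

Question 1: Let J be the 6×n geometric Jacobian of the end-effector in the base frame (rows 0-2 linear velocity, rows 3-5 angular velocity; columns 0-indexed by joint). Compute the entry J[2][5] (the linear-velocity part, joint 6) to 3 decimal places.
axis z_5 = (-0.3062,-0.8839,0.3536); lever o_n−o_5 = (-1.5835,-2.9142,-3.0000)
cross product → J_v[:, 5] = (3.6820,-1.4784,-0.5073)
J_ω[:, 5] = z_5
entry J[2][5] = -0.5073

-0.507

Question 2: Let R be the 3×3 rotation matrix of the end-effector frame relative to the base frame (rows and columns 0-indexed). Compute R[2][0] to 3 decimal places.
End-effector x-axis (col 0 of R) = (-0.2428,-0.2866,-0.9268)
R[2][0] = -0.9268

-0.927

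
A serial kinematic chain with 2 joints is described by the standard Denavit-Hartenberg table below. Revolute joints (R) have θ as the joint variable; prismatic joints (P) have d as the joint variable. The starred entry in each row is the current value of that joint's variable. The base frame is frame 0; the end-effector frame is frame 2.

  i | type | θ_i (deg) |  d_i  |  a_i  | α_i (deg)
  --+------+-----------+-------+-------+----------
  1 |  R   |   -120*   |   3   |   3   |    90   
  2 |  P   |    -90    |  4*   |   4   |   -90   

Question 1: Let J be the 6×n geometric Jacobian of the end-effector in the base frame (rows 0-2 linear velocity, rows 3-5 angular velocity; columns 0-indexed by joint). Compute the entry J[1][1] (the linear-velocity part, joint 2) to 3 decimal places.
prismatic axis z_1 = (-0.8660,0.5000,0.0000)
J_v[:, 1] = z_1; J_ω[:, 1] = (0,0,0)
entry J[1][1] = 0.5000

0.500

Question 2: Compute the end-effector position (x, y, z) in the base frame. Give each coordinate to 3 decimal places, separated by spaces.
-4.964 -0.598 -1.000

after link 1: o_1 = (-1.5000, -2.5981, 3.0000)
after link 2: o_2 = (-4.9641, -0.5981, -1.0000)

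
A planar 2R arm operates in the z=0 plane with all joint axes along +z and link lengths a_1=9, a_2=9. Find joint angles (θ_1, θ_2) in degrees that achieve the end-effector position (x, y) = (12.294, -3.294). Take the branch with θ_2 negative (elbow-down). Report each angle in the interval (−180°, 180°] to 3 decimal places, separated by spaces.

30.002 -90.003

cos θ_2 = (161.9929−9²−9²)/(2·9·9) = -0.0000; θ_2 = -90.0025° (elbow-down)
β = atan2(-3.2940,12.2940) = -14.9993°; ψ = atan2(-9.0000,8.9996) = -45.0013°
θ_1 = β − ψ = 30.0020°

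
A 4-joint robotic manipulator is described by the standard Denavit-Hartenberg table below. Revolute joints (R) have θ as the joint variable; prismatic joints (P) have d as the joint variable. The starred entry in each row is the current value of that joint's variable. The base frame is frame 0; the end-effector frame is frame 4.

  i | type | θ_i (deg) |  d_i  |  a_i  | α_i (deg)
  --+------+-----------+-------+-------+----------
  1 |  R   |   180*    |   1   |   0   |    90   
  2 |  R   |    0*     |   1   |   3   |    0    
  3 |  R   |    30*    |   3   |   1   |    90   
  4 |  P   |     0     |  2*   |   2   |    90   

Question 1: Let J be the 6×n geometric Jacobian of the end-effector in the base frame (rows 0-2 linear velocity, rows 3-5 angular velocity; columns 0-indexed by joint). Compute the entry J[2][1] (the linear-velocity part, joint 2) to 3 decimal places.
axis z_1 = (0.0000,1.0000,0.0000); lever o_n−o_1 = (-6.5981,4.0000,-0.2321)
cross product → J_v[:, 1] = (-0.2321,-0.0000,6.5981)
J_ω[:, 1] = z_1
entry J[2][1] = 6.5981

6.598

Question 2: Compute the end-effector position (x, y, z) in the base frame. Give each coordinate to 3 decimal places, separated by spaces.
after link 1: o_1 = (0.0000, 0.0000, 1.0000)
after link 2: o_2 = (-3.0000, 1.0000, 1.0000)
after link 3: o_3 = (-3.8660, 4.0000, 1.5000)
after link 4: o_4 = (-6.5981, 4.0000, 0.7679)

-6.598 4.000 0.768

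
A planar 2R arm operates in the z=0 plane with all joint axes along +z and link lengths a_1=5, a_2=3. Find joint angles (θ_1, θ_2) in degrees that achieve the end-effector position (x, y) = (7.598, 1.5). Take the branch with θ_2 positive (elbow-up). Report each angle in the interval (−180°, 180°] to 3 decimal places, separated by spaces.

-0.002 30.004

cos θ_2 = (59.9796−5²−3²)/(2·5·3) = 0.8660; θ_2 = 30.0044° (elbow-up)
β = atan2(1.5000,7.5980) = 11.1677°; ψ = atan2(1.5002,7.5980) = 11.1693°
θ_1 = β − ψ = -0.0015°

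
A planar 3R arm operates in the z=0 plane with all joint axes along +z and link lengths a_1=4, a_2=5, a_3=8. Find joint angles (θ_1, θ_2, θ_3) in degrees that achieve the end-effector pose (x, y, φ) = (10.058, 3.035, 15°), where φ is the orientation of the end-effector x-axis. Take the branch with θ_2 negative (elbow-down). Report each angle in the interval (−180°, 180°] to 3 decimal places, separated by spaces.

wrist centre = target − a_3·(cos φ, sin φ) = (2.3306, 0.9644)
cos θ_2 = (6.3618−4²−5²)/(2·4·5) = -0.8660; θ_2 = -149.9919° (elbow-down)
β = atan2(0.9644,2.3306) = 22.4808°; ψ = atan2(-2.5006,-0.3298) = -97.5126°
θ_1 = β − ψ = 119.9934°
θ_3 = φ − θ_1 − θ_2 = 44.9985° (wrapped to (-180°,180°])

119.993 -149.992 44.998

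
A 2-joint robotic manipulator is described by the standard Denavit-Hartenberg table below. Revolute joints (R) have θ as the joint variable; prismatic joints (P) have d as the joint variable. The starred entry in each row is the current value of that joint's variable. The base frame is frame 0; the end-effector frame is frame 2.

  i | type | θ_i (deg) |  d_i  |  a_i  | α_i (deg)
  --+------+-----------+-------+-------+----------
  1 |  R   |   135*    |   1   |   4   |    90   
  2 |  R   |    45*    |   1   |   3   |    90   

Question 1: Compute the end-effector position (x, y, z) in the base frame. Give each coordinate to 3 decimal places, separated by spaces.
-3.621 5.036 3.121

after link 1: o_1 = (-2.8284, 2.8284, 1.0000)
after link 2: o_2 = (-3.6213, 5.0355, 3.1213)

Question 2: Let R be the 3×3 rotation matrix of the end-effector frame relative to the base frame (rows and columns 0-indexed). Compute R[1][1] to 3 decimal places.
0.707

End-effector y-axis (col 1 of R) = (0.7071,0.7071,0.0000)
R[1][1] = 0.7071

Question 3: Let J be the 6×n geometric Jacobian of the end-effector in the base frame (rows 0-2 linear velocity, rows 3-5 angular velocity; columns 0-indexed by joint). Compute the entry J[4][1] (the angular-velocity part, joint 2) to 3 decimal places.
axis z_1 = (0.7071,0.7071,0.0000); lever o_n−o_1 = (-0.7929,2.2071,2.1213)
cross product → J_v[:, 1] = (1.5000,-1.5000,2.1213)
J_ω[:, 1] = z_1
entry J[4][1] = 0.7071

0.707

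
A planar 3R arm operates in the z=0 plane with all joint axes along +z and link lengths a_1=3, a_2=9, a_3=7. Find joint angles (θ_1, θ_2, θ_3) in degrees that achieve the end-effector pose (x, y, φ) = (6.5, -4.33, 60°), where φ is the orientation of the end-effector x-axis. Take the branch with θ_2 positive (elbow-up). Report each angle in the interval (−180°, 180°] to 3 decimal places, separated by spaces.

wrist centre = target − a_3·(cos φ, sin φ) = (3.0000, -10.3922)
cos θ_2 = (116.9974−3²−9²)/(2·3·9) = 0.5000; θ_2 = 60.0032° (elbow-up)
β = atan2(-10.3922,3.0000) = -73.8977°; ψ = atan2(7.7945,7.4996) = 46.1047°
θ_1 = β − ψ = -120.0024°
θ_3 = φ − θ_1 − θ_2 = 119.9992° (wrapped to (-180°,180°])

-120.002 60.003 119.999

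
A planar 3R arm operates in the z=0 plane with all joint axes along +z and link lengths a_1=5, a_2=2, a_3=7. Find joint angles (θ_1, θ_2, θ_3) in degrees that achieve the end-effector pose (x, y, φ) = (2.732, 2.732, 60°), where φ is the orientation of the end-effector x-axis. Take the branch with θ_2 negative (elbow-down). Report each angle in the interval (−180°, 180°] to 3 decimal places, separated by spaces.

wrist centre = target − a_3·(cos φ, sin φ) = (-0.7680, -3.3302)
cos θ_2 = (11.6799−5²−2²)/(2·5·2) = -0.8660; θ_2 = -149.9976° (elbow-down)
β = atan2(-3.3302,-0.7680) = -102.9864°; ψ = atan2(-1.0001,3.2680) = -17.0152°
θ_1 = β − ψ = -85.9712°
θ_3 = φ − θ_1 − θ_2 = -64.0312° (wrapped to (-180°,180°])

-85.971 -149.998 -64.031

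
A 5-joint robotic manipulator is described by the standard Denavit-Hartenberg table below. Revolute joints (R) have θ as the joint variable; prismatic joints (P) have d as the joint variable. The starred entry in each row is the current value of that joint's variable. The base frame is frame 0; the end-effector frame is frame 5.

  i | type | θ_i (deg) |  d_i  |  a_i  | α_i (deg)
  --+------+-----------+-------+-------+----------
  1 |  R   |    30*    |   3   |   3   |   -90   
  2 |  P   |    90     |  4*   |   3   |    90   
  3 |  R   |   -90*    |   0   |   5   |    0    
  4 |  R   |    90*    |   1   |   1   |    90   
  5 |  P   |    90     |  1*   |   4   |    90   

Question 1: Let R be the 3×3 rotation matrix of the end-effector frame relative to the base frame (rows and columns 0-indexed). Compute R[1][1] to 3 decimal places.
End-effector y-axis (col 1 of R) = (0.5000,-0.8660,0.0000)
R[1][1] = -0.8660

-0.866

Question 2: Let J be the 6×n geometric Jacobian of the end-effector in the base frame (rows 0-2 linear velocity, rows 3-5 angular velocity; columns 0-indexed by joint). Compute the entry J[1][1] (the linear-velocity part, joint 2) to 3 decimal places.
0.866

prismatic axis z_1 = (-0.5000,0.8660,0.0000)
J_v[:, 1] = z_1; J_ω[:, 1] = (0,0,0)
entry J[1][1] = 0.8660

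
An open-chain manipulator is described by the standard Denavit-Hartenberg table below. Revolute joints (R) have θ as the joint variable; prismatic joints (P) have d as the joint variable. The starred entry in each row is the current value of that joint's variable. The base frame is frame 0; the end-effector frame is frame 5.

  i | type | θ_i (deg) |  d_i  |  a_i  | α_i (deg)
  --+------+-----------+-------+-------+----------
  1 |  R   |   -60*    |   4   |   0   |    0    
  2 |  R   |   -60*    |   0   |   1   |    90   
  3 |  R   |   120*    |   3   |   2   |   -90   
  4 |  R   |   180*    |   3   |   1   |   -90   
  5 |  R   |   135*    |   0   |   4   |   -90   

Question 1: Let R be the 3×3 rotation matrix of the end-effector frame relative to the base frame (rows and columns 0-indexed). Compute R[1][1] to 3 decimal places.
End-effector y-axis (col 1 of R) = (0.8660,-0.5000,0.0000)
R[1][1] = -0.5000

-0.500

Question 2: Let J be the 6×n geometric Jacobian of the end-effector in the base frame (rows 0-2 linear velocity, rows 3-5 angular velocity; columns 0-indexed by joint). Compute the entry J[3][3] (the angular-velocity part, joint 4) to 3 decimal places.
0.433

axis z_3 = (0.4330,0.7500,-0.5000); lever o_n−o_3 = (0.5314,0.9204,1.4977)
cross product → J_v[:, 3] = (1.5835,-0.9142,0.0000)
J_ω[:, 3] = z_3
entry J[3][3] = 0.4330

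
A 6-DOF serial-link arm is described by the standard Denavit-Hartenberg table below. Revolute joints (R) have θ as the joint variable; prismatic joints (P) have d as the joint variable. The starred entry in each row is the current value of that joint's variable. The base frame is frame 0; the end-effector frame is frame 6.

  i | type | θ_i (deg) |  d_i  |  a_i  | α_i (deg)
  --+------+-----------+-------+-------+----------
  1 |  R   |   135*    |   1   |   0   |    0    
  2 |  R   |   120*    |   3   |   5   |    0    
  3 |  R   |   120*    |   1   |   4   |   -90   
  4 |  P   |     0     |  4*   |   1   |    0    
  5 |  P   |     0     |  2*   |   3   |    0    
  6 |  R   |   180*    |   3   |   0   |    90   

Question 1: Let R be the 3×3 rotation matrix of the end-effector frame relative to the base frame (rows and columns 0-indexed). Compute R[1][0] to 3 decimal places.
-0.259

End-effector x-axis (col 0 of R) = (-0.9659,-0.2588,-0.0000)
R[1][0] = -0.2588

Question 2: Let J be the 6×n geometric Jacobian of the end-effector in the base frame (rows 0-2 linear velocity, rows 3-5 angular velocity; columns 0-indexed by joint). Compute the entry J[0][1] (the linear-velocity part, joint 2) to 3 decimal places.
-5.934

axis z_1 = (0.0000,0.0000,1.0000); lever o_n−o_1 = (4.1039,5.9343,4.0000)
cross product → J_v[:, 1] = (-5.9343,4.1039,0.0000)
J_ω[:, 1] = z_1
entry J[0][1] = -5.9343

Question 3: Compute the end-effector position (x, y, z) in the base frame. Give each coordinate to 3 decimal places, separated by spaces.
4.104 5.934 5.000

after link 1: o_1 = (0.0000, 0.0000, 1.0000)
after link 2: o_2 = (-1.2941, -4.8296, 4.0000)
after link 3: o_3 = (2.5696, -3.7944, 5.0000)
after link 4: o_4 = (2.5003, 0.3282, 5.0000)
after link 5: o_5 = (4.8804, 3.0365, 5.0000)
after link 6: o_6 = (4.1039, 5.9343, 5.0000)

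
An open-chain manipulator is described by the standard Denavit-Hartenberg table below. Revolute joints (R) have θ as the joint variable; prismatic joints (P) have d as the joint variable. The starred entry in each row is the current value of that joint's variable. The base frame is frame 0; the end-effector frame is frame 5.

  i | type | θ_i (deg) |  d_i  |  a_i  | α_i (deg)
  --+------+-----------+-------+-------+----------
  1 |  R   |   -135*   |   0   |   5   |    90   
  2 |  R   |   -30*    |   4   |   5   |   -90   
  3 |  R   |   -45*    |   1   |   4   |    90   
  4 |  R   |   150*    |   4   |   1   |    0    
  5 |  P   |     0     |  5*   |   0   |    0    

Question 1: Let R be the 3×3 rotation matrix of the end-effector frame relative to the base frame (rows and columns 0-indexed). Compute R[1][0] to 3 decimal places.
End-effector x-axis (col 0 of R) = (0.6312,-0.2348,0.7392)
R[1][0] = -0.2348

-0.235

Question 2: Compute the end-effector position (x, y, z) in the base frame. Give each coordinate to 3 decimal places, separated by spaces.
after link 1: o_1 = (-3.5355, -3.5355, 0.0000)
after link 2: o_2 = (-9.4258, -3.7690, -2.5000)
after link 3: o_3 = (-13.5114, -3.8546, -3.0482)
after link 4: o_4 = (-13.1481, -0.3573, -0.8948)
after link 5: o_5 = (-13.4831, 4.3078, 0.8730)

-13.483 4.308 0.873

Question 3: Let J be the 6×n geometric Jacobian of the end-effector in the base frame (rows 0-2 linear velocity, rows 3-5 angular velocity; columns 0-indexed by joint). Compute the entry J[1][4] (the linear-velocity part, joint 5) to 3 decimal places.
prismatic axis z_4 = (-0.0670,0.9330,0.3536)
J_v[:, 4] = z_4; J_ω[:, 4] = (0,0,0)
entry J[1][4] = 0.9330

0.933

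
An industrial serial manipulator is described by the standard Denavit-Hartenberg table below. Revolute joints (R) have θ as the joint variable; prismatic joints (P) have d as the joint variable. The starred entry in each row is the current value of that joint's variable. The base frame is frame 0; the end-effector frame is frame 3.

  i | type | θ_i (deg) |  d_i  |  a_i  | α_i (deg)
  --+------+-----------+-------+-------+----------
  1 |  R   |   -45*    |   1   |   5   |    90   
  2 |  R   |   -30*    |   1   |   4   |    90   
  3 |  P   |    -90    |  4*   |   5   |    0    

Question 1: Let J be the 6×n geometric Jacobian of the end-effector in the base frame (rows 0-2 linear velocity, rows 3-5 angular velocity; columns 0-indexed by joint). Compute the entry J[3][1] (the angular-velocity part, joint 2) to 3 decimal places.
-0.707

axis z_1 = (-0.7071,-0.7071,0.0000); lever o_n−o_1 = (3.8637,1.7932,-5.4641)
cross product → J_v[:, 1] = (3.8637,-3.8637,1.4641)
J_ω[:, 1] = z_1
entry J[3][1] = -0.7071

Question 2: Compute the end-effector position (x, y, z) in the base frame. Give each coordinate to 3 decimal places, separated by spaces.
after link 1: o_1 = (3.5355, -3.5355, 1.0000)
after link 2: o_2 = (5.2779, -6.6921, -1.0000)
after link 3: o_3 = (7.3992, -1.7424, -4.4641)

7.399 -1.742 -4.464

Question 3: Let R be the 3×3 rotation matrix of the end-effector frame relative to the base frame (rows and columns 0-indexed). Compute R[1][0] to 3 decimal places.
0.707

End-effector x-axis (col 0 of R) = (0.7071,0.7071,-0.0000)
R[1][0] = 0.7071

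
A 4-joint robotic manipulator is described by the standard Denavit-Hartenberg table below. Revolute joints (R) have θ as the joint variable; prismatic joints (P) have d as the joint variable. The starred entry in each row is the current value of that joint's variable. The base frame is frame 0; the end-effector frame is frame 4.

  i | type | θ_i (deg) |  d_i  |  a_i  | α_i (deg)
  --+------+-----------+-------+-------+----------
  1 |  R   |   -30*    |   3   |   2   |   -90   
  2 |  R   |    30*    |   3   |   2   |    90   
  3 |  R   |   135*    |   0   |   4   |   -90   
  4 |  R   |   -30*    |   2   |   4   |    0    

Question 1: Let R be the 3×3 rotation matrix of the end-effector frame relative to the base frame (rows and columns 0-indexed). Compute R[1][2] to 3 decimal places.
End-effector z-axis (col 2 of R) = (-0.8839,-0.3062,0.3536)
R[1][2] = -0.3062

-0.306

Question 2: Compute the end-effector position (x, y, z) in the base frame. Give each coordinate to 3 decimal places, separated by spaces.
2.511 6.476 7.078

after link 1: o_1 = (1.7321, -1.0000, 3.0000)
after link 2: o_2 = (4.7321, 0.7321, 2.0000)
after link 3: o_3 = (4.0249, 4.4063, 3.4142)
after link 4: o_4 = (2.5108, 6.4759, 7.0781)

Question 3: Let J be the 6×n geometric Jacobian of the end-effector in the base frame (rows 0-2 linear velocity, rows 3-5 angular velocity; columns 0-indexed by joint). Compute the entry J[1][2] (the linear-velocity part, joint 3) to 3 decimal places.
-4.123

axis z_2 = (0.4330,-0.2500,0.8660); lever o_n−o_2 = (-2.2212,5.7438,5.0781)
cross product → J_v[:, 2] = (-6.2438,-4.1225,1.9319)
J_ω[:, 2] = z_2
entry J[1][2] = -4.1225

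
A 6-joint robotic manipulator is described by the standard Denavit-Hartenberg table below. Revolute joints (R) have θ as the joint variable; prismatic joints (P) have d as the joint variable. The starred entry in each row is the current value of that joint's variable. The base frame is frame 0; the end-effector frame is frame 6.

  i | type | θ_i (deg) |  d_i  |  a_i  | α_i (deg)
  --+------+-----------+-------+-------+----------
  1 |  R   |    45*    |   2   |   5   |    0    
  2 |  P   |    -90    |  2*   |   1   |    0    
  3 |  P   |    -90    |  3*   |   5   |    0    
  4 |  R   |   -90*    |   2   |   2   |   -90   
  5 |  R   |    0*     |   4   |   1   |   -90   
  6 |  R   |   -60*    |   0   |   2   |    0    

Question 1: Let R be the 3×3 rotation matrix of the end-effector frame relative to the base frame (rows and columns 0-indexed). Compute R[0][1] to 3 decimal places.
End-effector y-axis (col 1 of R) = (-0.2588,0.9659,-0.0000)
R[0][1] = -0.2588

-0.259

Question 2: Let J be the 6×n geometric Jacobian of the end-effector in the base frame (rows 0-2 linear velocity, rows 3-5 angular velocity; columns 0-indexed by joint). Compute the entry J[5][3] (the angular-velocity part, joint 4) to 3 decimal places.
1.000

axis z_3 = (0.0000,0.0000,1.0000); lever o_n−o_3 = (-6.8816,-1.2247,2.0000)
cross product → J_v[:, 3] = (1.2247,-6.8816,0.0000)
J_ω[:, 3] = z_3
entry J[5][3] = 1.0000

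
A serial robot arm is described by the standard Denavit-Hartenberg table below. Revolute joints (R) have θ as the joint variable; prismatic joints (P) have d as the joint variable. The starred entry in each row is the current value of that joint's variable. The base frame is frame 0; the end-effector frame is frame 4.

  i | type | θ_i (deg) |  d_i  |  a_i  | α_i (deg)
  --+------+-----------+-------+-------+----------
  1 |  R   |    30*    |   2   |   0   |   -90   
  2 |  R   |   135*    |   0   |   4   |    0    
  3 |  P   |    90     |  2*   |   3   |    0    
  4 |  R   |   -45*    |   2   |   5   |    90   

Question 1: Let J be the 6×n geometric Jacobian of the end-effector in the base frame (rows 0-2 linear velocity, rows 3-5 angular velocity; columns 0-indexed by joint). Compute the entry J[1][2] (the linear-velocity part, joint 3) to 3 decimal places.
prismatic axis z_2 = (-0.5000,0.8660,0.0000)
J_v[:, 2] = z_2; J_ω[:, 2] = (0,0,0)
entry J[1][2] = 0.8660

0.866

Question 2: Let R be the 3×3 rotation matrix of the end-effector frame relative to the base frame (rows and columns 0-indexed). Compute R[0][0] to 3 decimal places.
-0.866

End-effector x-axis (col 0 of R) = (-0.8660,-0.5000,0.0000)
R[0][0] = -0.8660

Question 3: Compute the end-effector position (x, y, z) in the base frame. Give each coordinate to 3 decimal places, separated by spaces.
-10.617 -1.511 1.293

after link 1: o_1 = (0.0000, 0.0000, 2.0000)
after link 2: o_2 = (-2.4495, -1.4142, -0.8284)
after link 3: o_3 = (-5.2866, -0.7428, 1.2929)
after link 4: o_4 = (-10.6167, -1.5108, 1.2929)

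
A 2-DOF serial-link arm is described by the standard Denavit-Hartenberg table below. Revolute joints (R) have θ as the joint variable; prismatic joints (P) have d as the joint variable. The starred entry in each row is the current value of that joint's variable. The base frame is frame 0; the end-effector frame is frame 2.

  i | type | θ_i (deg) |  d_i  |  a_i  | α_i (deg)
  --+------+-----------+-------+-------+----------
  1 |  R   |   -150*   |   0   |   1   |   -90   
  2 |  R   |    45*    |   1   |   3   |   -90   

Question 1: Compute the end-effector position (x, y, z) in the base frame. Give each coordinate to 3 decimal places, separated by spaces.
after link 1: o_1 = (-0.8660, -0.5000, 0.0000)
after link 2: o_2 = (-2.2031, -2.4267, -2.1213)

-2.203 -2.427 -2.121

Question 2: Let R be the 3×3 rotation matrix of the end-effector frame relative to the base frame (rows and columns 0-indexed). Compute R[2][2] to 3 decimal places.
-0.707

End-effector z-axis (col 2 of R) = (0.6124,0.3536,-0.7071)
R[2][2] = -0.7071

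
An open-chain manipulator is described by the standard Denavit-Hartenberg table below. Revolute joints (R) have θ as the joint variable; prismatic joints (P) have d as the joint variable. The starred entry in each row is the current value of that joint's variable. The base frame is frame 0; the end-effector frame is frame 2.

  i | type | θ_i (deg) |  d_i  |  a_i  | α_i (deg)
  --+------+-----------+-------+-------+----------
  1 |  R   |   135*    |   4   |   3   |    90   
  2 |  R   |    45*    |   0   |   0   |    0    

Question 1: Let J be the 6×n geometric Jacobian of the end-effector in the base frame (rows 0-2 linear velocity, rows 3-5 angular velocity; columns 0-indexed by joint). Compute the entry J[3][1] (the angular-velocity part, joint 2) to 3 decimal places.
0.707

axis z_1 = (0.7071,0.7071,0.0000); lever o_n−o_1 = (0.0000,0.0000,0.0000)
cross product → J_v[:, 1] = (0.0000,0.0000,0.0000)
J_ω[:, 1] = z_1
entry J[3][1] = 0.7071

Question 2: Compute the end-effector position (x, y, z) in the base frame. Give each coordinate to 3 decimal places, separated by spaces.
after link 1: o_1 = (-2.1213, 2.1213, 4.0000)
after link 2: o_2 = (-2.1213, 2.1213, 4.0000)

-2.121 2.121 4.000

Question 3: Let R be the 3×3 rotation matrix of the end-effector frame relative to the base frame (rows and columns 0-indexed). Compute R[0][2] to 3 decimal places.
0.707

End-effector z-axis (col 2 of R) = (0.7071,0.7071,0.0000)
R[0][2] = 0.7071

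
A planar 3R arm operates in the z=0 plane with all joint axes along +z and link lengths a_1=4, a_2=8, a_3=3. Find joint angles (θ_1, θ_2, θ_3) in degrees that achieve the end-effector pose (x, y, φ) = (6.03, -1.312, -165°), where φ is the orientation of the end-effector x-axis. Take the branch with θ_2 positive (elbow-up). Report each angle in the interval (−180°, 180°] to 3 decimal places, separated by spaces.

-66.874 90.007 171.866

wrist centre = target − a_3·(cos φ, sin φ) = (8.9278, -0.5355)
cos θ_2 = (79.9920−4²−8²)/(2·4·8) = -0.0001; θ_2 = 90.0071° (elbow-up)
β = atan2(-0.5355,8.9278) = -3.4328°; ψ = atan2(8.0000,3.9990) = 63.4407°
θ_1 = β − ψ = -66.8735°
θ_3 = φ − θ_1 − θ_2 = 171.8664° (wrapped to (-180°,180°])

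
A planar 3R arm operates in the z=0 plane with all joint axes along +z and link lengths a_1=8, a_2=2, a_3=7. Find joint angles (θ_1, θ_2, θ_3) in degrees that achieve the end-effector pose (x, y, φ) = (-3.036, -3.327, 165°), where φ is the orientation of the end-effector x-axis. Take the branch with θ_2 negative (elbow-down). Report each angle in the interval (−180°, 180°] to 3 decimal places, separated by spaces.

-44.995 -150.005 0.000

wrist centre = target − a_3·(cos φ, sin φ) = (3.7255, -5.1387)
cos θ_2 = (40.2858−8²−2²)/(2·8·2) = -0.8661; θ_2 = -150.0050° (elbow-down)
β = atan2(-5.1387,3.7255) = -54.0586°; ψ = atan2(-0.9998,6.2679) = -9.0635°
θ_1 = β − ψ = -44.9952°
θ_3 = φ − θ_1 − θ_2 = 0.0002° (wrapped to (-180°,180°])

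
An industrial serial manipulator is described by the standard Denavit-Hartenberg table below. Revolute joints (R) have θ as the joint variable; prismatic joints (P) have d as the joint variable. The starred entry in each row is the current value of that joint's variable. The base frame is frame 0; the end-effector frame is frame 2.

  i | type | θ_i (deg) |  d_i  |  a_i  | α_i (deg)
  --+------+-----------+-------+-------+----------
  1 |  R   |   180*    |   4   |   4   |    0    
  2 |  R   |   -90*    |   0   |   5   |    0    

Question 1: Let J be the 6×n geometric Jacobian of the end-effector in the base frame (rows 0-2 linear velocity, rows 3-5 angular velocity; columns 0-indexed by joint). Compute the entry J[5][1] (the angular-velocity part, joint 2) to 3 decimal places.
axis z_1 = (0.0000,0.0000,1.0000); lever o_n−o_1 = (0.0000,5.0000,0.0000)
cross product → J_v[:, 1] = (-5.0000,0.0000,0.0000)
J_ω[:, 1] = z_1
entry J[5][1] = 1.0000

1.000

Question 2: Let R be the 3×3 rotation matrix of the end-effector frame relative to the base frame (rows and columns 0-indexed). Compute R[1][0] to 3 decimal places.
1.000

End-effector x-axis (col 0 of R) = (0.0000,1.0000,0.0000)
R[1][0] = 1.0000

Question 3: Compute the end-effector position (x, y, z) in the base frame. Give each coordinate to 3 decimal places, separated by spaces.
-4.000 5.000 4.000

after link 1: o_1 = (-4.0000, 0.0000, 4.0000)
after link 2: o_2 = (-4.0000, 5.0000, 4.0000)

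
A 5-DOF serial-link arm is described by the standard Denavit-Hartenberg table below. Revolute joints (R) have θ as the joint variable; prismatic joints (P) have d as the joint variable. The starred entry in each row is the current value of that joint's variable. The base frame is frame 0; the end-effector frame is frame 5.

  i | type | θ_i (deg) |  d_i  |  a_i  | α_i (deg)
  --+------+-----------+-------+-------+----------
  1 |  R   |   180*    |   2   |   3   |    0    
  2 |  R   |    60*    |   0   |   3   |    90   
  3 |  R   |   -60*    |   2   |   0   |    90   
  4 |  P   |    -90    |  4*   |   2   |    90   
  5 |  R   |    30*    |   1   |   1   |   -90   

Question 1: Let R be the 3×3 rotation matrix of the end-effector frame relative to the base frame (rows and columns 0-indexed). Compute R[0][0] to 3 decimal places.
0.967

End-effector x-axis (col 0 of R) = (0.9665,-0.0580,-0.2500)
R[0][0] = 0.9665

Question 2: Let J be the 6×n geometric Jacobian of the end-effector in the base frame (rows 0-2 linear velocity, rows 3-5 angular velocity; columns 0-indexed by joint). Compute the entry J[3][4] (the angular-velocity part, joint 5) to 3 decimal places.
axis z_4 = (0.2500,0.4330,0.8660); lever o_n−o_4 = (1.2165,0.3750,0.6160)
cross product → J_v[:, 4] = (-0.0580,0.8995,-0.4330)
J_ω[:, 4] = z_4
entry J[3][4] = 0.2500

0.250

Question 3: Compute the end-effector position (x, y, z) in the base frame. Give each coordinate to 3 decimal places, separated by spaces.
after link 1: o_1 = (-3.0000, 0.0000, 2.0000)
after link 2: o_2 = (-4.5000, -2.5981, 2.0000)
after link 3: o_3 = (-6.2321, -1.5981, 2.0000)
after link 4: o_4 = (-2.7679, 0.4019, -0.0000)
after link 5: o_5 = (-1.5514, 0.7769, 0.6160)

-1.551 0.777 0.616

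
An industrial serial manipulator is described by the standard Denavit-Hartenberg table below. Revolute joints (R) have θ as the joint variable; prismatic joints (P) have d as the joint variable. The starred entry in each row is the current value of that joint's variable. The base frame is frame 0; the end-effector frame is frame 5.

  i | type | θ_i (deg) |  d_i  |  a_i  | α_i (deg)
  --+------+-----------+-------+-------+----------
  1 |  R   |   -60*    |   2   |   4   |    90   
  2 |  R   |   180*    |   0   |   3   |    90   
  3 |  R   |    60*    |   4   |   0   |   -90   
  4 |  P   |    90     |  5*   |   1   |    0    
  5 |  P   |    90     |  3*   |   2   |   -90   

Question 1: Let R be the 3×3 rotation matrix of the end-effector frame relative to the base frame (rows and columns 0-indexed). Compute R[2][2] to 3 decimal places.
End-effector z-axis (col 2 of R) = (0.0000,-0.0000,1.0000)
R[2][2] = 1.0000

1.000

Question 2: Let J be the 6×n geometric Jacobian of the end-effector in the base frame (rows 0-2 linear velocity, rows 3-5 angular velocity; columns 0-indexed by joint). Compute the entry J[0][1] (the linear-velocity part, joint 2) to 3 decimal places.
axis z_1 = (-0.8660,-0.5000,0.0000); lever o_n−o_1 = (0.5000,-5.4019,3.0000)
cross product → J_v[:, 1] = (-1.5000,2.5981,4.9282)
J_ω[:, 1] = z_1
entry J[0][1] = -1.5000

-1.500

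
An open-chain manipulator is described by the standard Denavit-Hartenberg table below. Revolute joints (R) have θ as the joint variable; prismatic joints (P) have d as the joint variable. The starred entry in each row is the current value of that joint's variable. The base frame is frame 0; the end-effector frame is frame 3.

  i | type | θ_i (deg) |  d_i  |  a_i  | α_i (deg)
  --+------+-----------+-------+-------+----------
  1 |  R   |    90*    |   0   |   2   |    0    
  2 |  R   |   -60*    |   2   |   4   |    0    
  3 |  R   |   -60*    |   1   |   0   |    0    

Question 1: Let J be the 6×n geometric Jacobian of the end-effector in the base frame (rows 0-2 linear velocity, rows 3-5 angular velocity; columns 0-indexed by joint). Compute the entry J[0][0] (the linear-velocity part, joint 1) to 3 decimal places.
-4.000

axis z_0 = ẑ; lever o_n−o_0 = (3.4641,4.0000,3.0000)
cross product → J_v[:, 0] = (-4.0000,3.4641,0.0000)
J_ω[:, 0] = z_0
entry J[0][0] = -4.0000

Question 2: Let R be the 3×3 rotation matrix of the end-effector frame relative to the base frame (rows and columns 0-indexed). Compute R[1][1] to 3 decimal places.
End-effector y-axis (col 1 of R) = (0.5000,0.8660,0.0000)
R[1][1] = 0.8660

0.866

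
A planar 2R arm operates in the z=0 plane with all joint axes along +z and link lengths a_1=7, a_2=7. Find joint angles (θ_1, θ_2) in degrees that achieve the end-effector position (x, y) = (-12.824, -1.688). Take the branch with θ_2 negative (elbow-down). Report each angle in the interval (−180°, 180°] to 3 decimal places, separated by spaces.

-150.005 -44.994

cos θ_2 = (167.3043−7²−7²)/(2·7·7) = 0.7072; θ_2 = -44.9935° (elbow-down)
β = atan2(-1.6880,-12.8240) = -172.5014°; ψ = atan2(-4.9492,11.9503) = -22.4968°
θ_1 = β − ψ = -150.0046°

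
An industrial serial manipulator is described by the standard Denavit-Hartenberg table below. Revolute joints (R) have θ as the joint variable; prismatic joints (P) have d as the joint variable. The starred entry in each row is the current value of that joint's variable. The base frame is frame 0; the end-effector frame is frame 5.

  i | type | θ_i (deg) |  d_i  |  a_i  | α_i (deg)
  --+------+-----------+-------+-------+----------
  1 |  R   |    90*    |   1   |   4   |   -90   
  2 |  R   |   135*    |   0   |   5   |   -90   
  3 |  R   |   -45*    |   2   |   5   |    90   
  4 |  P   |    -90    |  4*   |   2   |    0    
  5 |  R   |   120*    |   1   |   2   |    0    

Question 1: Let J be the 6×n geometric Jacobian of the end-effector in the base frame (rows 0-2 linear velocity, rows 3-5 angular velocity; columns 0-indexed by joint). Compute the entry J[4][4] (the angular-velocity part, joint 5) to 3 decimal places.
axis z_4 = (-0.7071,0.5000,0.5000); lever o_n−o_4 = (-1.9319,-1.0731,0.3411)
cross product → J_v[:, 4] = (0.7071,-0.7247,1.7247)
J_ω[:, 4] = z_4
entry J[4][4] = 0.5000

0.500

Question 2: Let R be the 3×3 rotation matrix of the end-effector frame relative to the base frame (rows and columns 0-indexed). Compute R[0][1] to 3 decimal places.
0.354

End-effector y-axis (col 1 of R) = (0.3536,-0.3624,0.8624)
R[0][1] = 0.3536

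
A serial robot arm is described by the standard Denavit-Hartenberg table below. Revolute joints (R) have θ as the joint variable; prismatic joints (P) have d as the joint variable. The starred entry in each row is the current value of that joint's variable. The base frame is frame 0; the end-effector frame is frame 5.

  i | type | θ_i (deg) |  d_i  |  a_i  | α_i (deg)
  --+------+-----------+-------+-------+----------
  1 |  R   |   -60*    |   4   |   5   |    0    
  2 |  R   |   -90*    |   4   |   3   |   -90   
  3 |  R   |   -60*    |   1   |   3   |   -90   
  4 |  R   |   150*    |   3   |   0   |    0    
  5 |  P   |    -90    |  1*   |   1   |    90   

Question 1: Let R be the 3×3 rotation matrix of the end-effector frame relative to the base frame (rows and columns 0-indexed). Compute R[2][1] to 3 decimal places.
-0.500

End-effector y-axis (col 1 of R) = (-0.7500,-0.4330,-0.5000)
R[2][1] = -0.5000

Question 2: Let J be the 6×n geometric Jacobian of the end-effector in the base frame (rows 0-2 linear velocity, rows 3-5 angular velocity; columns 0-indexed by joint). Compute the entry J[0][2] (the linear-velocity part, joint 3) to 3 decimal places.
axis z_2 = (0.5000,-0.8660,0.0000); lever o_n−o_2 = (-4.4486,-2.7231,1.0311)
cross product → J_v[:, 2] = (-0.8929,-0.5155,-5.2141)
J_ω[:, 2] = z_2
entry J[0][2] = -0.8929

-0.893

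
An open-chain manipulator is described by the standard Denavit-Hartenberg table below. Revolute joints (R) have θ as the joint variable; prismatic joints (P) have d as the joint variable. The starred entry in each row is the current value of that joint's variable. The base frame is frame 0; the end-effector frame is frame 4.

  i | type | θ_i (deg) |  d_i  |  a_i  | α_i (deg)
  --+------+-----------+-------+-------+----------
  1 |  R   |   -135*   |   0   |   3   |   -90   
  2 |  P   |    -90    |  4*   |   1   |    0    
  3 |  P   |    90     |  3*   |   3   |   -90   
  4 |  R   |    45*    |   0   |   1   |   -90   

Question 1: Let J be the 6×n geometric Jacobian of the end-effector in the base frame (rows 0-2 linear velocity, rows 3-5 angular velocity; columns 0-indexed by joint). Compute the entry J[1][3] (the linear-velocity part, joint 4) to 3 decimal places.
1.000

axis z_3 = (0.0000,-0.0000,-1.0000); lever o_n−o_3 = (-1.0000,0.0000,0.0000)
cross product → J_v[:, 3] = (0.0000,1.0000,-0.0000)
J_ω[:, 3] = z_3
entry J[1][3] = 1.0000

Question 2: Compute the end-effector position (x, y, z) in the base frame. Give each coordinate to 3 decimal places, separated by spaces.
-0.293 -9.192 1.000

after link 1: o_1 = (-2.1213, -2.1213, 0.0000)
after link 2: o_2 = (0.7071, -4.9497, 1.0000)
after link 3: o_3 = (0.7071, -9.1924, 1.0000)
after link 4: o_4 = (-0.2929, -9.1924, 1.0000)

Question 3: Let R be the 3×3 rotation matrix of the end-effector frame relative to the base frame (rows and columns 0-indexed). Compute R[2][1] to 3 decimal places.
1.000

End-effector y-axis (col 1 of R) = (-0.0000,0.0000,1.0000)
R[2][1] = 1.0000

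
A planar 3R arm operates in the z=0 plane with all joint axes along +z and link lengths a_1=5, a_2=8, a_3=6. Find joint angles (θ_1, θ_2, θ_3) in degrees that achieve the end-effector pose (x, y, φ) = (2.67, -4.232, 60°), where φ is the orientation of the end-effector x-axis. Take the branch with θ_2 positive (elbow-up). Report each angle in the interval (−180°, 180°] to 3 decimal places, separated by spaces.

wrist centre = target − a_3·(cos φ, sin φ) = (-0.3300, -9.4282)
cos θ_2 = (88.9990−5²−8²)/(2·5·8) = -0.0000; θ_2 = 90.0007° (elbow-up)
β = atan2(-9.4282,-0.3300) = -92.0046°; ψ = atan2(8.0000,4.9999) = 57.9952°
θ_1 = β − ψ = -149.9998°
θ_3 = φ − θ_1 − θ_2 = 119.9990° (wrapped to (-180°,180°])

-150.000 90.001 119.999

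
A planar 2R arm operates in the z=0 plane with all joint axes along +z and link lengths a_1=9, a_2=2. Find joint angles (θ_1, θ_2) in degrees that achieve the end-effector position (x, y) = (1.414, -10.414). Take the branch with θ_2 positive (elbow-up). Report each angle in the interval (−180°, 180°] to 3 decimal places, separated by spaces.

-90.003 45.011

cos θ_2 = (110.4508−9²−2²)/(2·9·2) = 0.7070; θ_2 = 45.0114° (elbow-up)
β = atan2(-10.4140,1.4140) = -82.2677°; ψ = atan2(1.4145,10.4139) = 7.7350°
θ_1 = β − ψ = -90.0027°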